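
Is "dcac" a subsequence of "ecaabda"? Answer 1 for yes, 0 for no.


Check if "dcac" is a subsequence of "ecaabda"
Greedy scan:
  Position 0 ('e'): no match needed
  Position 1 ('c'): no match needed
  Position 2 ('a'): no match needed
  Position 3 ('a'): no match needed
  Position 4 ('b'): no match needed
  Position 5 ('d'): matches sub[0] = 'd'
  Position 6 ('a'): no match needed
Only matched 1/4 characters => not a subsequence

0


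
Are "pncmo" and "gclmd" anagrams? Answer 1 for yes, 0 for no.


Strings: "pncmo", "gclmd"
Sorted first:  cmnop
Sorted second: cdglm
Differ at position 1: 'm' vs 'd' => not anagrams

0


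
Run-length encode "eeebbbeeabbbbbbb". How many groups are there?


Input: eeebbbeeabbbbbbb
Scanning for consecutive runs:
  Group 1: 'e' x 3 (positions 0-2)
  Group 2: 'b' x 3 (positions 3-5)
  Group 3: 'e' x 2 (positions 6-7)
  Group 4: 'a' x 1 (positions 8-8)
  Group 5: 'b' x 7 (positions 9-15)
Total groups: 5

5


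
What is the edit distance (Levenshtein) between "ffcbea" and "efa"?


Computing edit distance: "ffcbea" -> "efa"
DP table:
           e    f    a
      0    1    2    3
  f   1    1    1    2
  f   2    2    1    2
  c   3    3    2    2
  b   4    4    3    3
  e   5    4    4    4
  a   6    5    5    4
Edit distance = dp[6][3] = 4

4


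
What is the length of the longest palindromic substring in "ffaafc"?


Input: "ffaafc"
Checking substrings for palindromes:
  [1:5] "faaf" (len 4) => palindrome
  [0:2] "ff" (len 2) => palindrome
  [2:4] "aa" (len 2) => palindrome
Longest palindromic substring: "faaf" with length 4

4


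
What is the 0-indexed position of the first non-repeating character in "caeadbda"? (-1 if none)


Input: caeadbda
Character frequencies:
  'a': 3
  'b': 1
  'c': 1
  'd': 2
  'e': 1
Scanning left to right for freq == 1:
  Position 0 ('c'): unique! => answer = 0

0


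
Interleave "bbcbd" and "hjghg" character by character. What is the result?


Interleaving "bbcbd" and "hjghg":
  Position 0: 'b' from first, 'h' from second => "bh"
  Position 1: 'b' from first, 'j' from second => "bj"
  Position 2: 'c' from first, 'g' from second => "cg"
  Position 3: 'b' from first, 'h' from second => "bh"
  Position 4: 'd' from first, 'g' from second => "dg"
Result: bhbjcgbhdg

bhbjcgbhdg


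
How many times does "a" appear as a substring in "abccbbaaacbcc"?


Searching for "a" in "abccbbaaacbcc"
Scanning each position:
  Position 0: "a" => MATCH
  Position 1: "b" => no
  Position 2: "c" => no
  Position 3: "c" => no
  Position 4: "b" => no
  Position 5: "b" => no
  Position 6: "a" => MATCH
  Position 7: "a" => MATCH
  Position 8: "a" => MATCH
  Position 9: "c" => no
  Position 10: "b" => no
  Position 11: "c" => no
  Position 12: "c" => no
Total occurrences: 4

4


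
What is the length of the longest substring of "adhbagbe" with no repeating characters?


Input: "adhbagbe"
Sliding window (track last position of each char):
  Position 0 ('a'): window [0,0] length 1 -- new best
  Position 1 ('d'): window [0,1] length 2 -- new best
  Position 2 ('h'): window [0,2] length 3 -- new best
  Position 3 ('b'): window [0,3] length 4 -- new best
  Position 4 ('a'): repeat (last at 0), move window start to 1
  Position 4 ('a'): window [1,4] length 4
  Position 5 ('g'): window [1,5] length 5 -- new best
  Position 6 ('b'): repeat (last at 3), move window start to 4
  Position 6 ('b'): window [4,6] length 3
  Position 7 ('e'): window [4,7] length 4
Longest substring with no repeats: "dhbag" with length 5

5


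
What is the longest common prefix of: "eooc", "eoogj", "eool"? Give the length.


Words: eooc, eoogj, eool
  Position 0: all 'e' => match
  Position 1: all 'o' => match
  Position 2: all 'o' => match
  Position 3: ('c', 'g', 'l') => mismatch, stop
LCP = "eoo" (length 3)

3


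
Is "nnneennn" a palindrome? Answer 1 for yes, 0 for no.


Input: nnneennn
Reversed: nnneennn
  Compare pos 0 ('n') with pos 7 ('n'): match
  Compare pos 1 ('n') with pos 6 ('n'): match
  Compare pos 2 ('n') with pos 5 ('n'): match
  Compare pos 3 ('e') with pos 4 ('e'): match
Result: palindrome

1


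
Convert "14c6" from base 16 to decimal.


Input: "14c6" in base 16
Positional expansion:
  Digit '1' (value 1) x 16^3 = 4096
  Digit '4' (value 4) x 16^2 = 1024
  Digit 'c' (value 12) x 16^1 = 192
  Digit '6' (value 6) x 16^0 = 6
Sum = 5318

5318


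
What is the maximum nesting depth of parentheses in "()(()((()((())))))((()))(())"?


Input: "()(()((()((())))))((()))(())"
Tracking depth:
  Position 0 '(': depth becomes 1
  Position 1 ')': depth becomes 0
  Position 2 '(': depth becomes 1
  Position 3 '(': depth becomes 2
  Position 4 ')': depth becomes 1
  Position 5 '(': depth becomes 2
  Position 6 '(': depth becomes 3
  Position 7 '(': depth becomes 4
  Position 8 ')': depth becomes 3
  Position 9 '(': depth becomes 4
  Position 10 '(': depth becomes 5
  Position 11 '(': depth becomes 6
  Position 12 ')': depth becomes 5
  Position 13 ')': depth becomes 4
  Position 14 ')': depth becomes 3
  Position 15 ')': depth becomes 2
  Position 16 ')': depth becomes 1
  Position 17 ')': depth becomes 0
  Position 18 '(': depth becomes 1
  Position 19 '(': depth becomes 2
  Position 20 '(': depth becomes 3
  Position 21 ')': depth becomes 2
  Position 22 ')': depth becomes 1
  Position 23 ')': depth becomes 0
  Position 24 '(': depth becomes 1
  Position 25 '(': depth becomes 2
  Position 26 ')': depth becomes 1
  Position 27 ')': depth becomes 0
Maximum depth reached: 6

6


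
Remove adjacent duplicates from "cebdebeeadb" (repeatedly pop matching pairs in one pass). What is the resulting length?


Input: cebdebeeadb
Stack-based adjacent duplicate removal:
  Read 'c': push. Stack: c
  Read 'e': push. Stack: ce
  Read 'b': push. Stack: ceb
  Read 'd': push. Stack: cebd
  Read 'e': push. Stack: cebde
  Read 'b': push. Stack: cebdeb
  Read 'e': push. Stack: cebdebe
  Read 'e': matches stack top 'e' => pop. Stack: cebdeb
  Read 'a': push. Stack: cebdeba
  Read 'd': push. Stack: cebdebad
  Read 'b': push. Stack: cebdebadb
Final stack: "cebdebadb" (length 9)

9


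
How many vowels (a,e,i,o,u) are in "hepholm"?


Input: hepholm
Checking each character:
  'h' at position 0: consonant
  'e' at position 1: vowel (running total: 1)
  'p' at position 2: consonant
  'h' at position 3: consonant
  'o' at position 4: vowel (running total: 2)
  'l' at position 5: consonant
  'm' at position 6: consonant
Total vowels: 2

2


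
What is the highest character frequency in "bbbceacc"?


Input: bbbceacc
Character counts:
  'a': 1
  'b': 3
  'c': 3
  'e': 1
Maximum frequency: 3

3


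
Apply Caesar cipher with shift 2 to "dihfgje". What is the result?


Caesar cipher: shift "dihfgje" by 2
  'd' (pos 3) + 2 = pos 5 = 'f'
  'i' (pos 8) + 2 = pos 10 = 'k'
  'h' (pos 7) + 2 = pos 9 = 'j'
  'f' (pos 5) + 2 = pos 7 = 'h'
  'g' (pos 6) + 2 = pos 8 = 'i'
  'j' (pos 9) + 2 = pos 11 = 'l'
  'e' (pos 4) + 2 = pos 6 = 'g'
Result: fkjhilg

fkjhilg


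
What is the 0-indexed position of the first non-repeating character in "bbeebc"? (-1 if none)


Input: bbeebc
Character frequencies:
  'b': 3
  'c': 1
  'e': 2
Scanning left to right for freq == 1:
  Position 0 ('b'): freq=3, skip
  Position 1 ('b'): freq=3, skip
  Position 2 ('e'): freq=2, skip
  Position 3 ('e'): freq=2, skip
  Position 4 ('b'): freq=3, skip
  Position 5 ('c'): unique! => answer = 5

5


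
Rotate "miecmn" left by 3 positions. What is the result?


Input: "miecmn", rotate left by 3
First 3 characters: "mie"
Remaining characters: "cmn"
Concatenate remaining + first: "cmn" + "mie" = "cmnmie"

cmnmie


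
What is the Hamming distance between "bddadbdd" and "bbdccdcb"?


Comparing "bddadbdd" and "bbdccdcb" position by position:
  Position 0: 'b' vs 'b' => same
  Position 1: 'd' vs 'b' => differ
  Position 2: 'd' vs 'd' => same
  Position 3: 'a' vs 'c' => differ
  Position 4: 'd' vs 'c' => differ
  Position 5: 'b' vs 'd' => differ
  Position 6: 'd' vs 'c' => differ
  Position 7: 'd' vs 'b' => differ
Total differences (Hamming distance): 6

6


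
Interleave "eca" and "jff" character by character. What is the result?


Interleaving "eca" and "jff":
  Position 0: 'e' from first, 'j' from second => "ej"
  Position 1: 'c' from first, 'f' from second => "cf"
  Position 2: 'a' from first, 'f' from second => "af"
Result: ejcfaf

ejcfaf


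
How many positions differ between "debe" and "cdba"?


Comparing "debe" and "cdba" position by position:
  Position 0: 'd' vs 'c' => DIFFER
  Position 1: 'e' vs 'd' => DIFFER
  Position 2: 'b' vs 'b' => same
  Position 3: 'e' vs 'a' => DIFFER
Positions that differ: 3

3


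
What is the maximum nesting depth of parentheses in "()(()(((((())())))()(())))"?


Input: "()(()(((((())())))()(())))"
Tracking depth:
  Position 0 '(': depth becomes 1
  Position 1 ')': depth becomes 0
  Position 2 '(': depth becomes 1
  Position 3 '(': depth becomes 2
  Position 4 ')': depth becomes 1
  Position 5 '(': depth becomes 2
  Position 6 '(': depth becomes 3
  Position 7 '(': depth becomes 4
  Position 8 '(': depth becomes 5
  Position 9 '(': depth becomes 6
  Position 10 '(': depth becomes 7
  Position 11 ')': depth becomes 6
  Position 12 ')': depth becomes 5
  Position 13 '(': depth becomes 6
  Position 14 ')': depth becomes 5
  Position 15 ')': depth becomes 4
  Position 16 ')': depth becomes 3
  Position 17 ')': depth becomes 2
  Position 18 '(': depth becomes 3
  Position 19 ')': depth becomes 2
  Position 20 '(': depth becomes 3
  Position 21 '(': depth becomes 4
  Position 22 ')': depth becomes 3
  Position 23 ')': depth becomes 2
  Position 24 ')': depth becomes 1
  Position 25 ')': depth becomes 0
Maximum depth reached: 7

7


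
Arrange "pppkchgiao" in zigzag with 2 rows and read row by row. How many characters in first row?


Zigzag "pppkchgiao" into 2 rows:
Placing characters:
  'p' => row 0
  'p' => row 1
  'p' => row 0
  'k' => row 1
  'c' => row 0
  'h' => row 1
  'g' => row 0
  'i' => row 1
  'a' => row 0
  'o' => row 1
Rows:
  Row 0: "ppcga"
  Row 1: "pkhio"
First row length: 5

5


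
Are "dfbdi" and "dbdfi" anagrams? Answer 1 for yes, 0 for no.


Strings: "dfbdi", "dbdfi"
Sorted first:  bddfi
Sorted second: bddfi
Sorted forms match => anagrams

1


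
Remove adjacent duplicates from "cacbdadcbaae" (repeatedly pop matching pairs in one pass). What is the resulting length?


Input: cacbdadcbaae
Stack-based adjacent duplicate removal:
  Read 'c': push. Stack: c
  Read 'a': push. Stack: ca
  Read 'c': push. Stack: cac
  Read 'b': push. Stack: cacb
  Read 'd': push. Stack: cacbd
  Read 'a': push. Stack: cacbda
  Read 'd': push. Stack: cacbdad
  Read 'c': push. Stack: cacbdadc
  Read 'b': push. Stack: cacbdadcb
  Read 'a': push. Stack: cacbdadcba
  Read 'a': matches stack top 'a' => pop. Stack: cacbdadcb
  Read 'e': push. Stack: cacbdadcbe
Final stack: "cacbdadcbe" (length 10)

10


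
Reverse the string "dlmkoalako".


Input: dlmkoalako
Reading characters right to left:
  Position 9: 'o'
  Position 8: 'k'
  Position 7: 'a'
  Position 6: 'l'
  Position 5: 'a'
  Position 4: 'o'
  Position 3: 'k'
  Position 2: 'm'
  Position 1: 'l'
  Position 0: 'd'
Reversed: okalaokmld

okalaokmld


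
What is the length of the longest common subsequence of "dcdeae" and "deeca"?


LCS of "dcdeae" and "deeca"
DP table:
           d    e    e    c    a
      0    0    0    0    0    0
  d   0    1    1    1    1    1
  c   0    1    1    1    2    2
  d   0    1    1    1    2    2
  e   0    1    2    2    2    2
  a   0    1    2    2    2    3
  e   0    1    2    3    3    3
LCS length = dp[6][5] = 3

3


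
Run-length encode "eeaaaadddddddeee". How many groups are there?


Input: eeaaaadddddddeee
Scanning for consecutive runs:
  Group 1: 'e' x 2 (positions 0-1)
  Group 2: 'a' x 4 (positions 2-5)
  Group 3: 'd' x 7 (positions 6-12)
  Group 4: 'e' x 3 (positions 13-15)
Total groups: 4

4


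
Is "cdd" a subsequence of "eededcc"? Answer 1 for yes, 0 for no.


Check if "cdd" is a subsequence of "eededcc"
Greedy scan:
  Position 0 ('e'): no match needed
  Position 1 ('e'): no match needed
  Position 2 ('d'): no match needed
  Position 3 ('e'): no match needed
  Position 4 ('d'): no match needed
  Position 5 ('c'): matches sub[0] = 'c'
  Position 6 ('c'): no match needed
Only matched 1/3 characters => not a subsequence

0


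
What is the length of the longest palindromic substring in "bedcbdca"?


Input: "bedcbdca"
Checking substrings for palindromes:
  No multi-char palindromic substrings found
Longest palindromic substring: "b" with length 1

1


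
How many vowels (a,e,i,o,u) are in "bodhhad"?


Input: bodhhad
Checking each character:
  'b' at position 0: consonant
  'o' at position 1: vowel (running total: 1)
  'd' at position 2: consonant
  'h' at position 3: consonant
  'h' at position 4: consonant
  'a' at position 5: vowel (running total: 2)
  'd' at position 6: consonant
Total vowels: 2

2


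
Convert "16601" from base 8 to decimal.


Input: "16601" in base 8
Positional expansion:
  Digit '1' (value 1) x 8^4 = 4096
  Digit '6' (value 6) x 8^3 = 3072
  Digit '6' (value 6) x 8^2 = 384
  Digit '0' (value 0) x 8^1 = 0
  Digit '1' (value 1) x 8^0 = 1
Sum = 7553

7553


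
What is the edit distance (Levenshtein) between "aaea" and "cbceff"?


Computing edit distance: "aaea" -> "cbceff"
DP table:
           c    b    c    e    f    f
      0    1    2    3    4    5    6
  a   1    1    2    3    4    5    6
  a   2    2    2    3    4    5    6
  e   3    3    3    3    3    4    5
  a   4    4    4    4    4    4    5
Edit distance = dp[4][6] = 5

5


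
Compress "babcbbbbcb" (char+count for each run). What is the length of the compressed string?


Input: babcbbbbcb
Runs:
  'b' x 1 => "b1"
  'a' x 1 => "a1"
  'b' x 1 => "b1"
  'c' x 1 => "c1"
  'b' x 4 => "b4"
  'c' x 1 => "c1"
  'b' x 1 => "b1"
Compressed: "b1a1b1c1b4c1b1"
Compressed length: 14

14


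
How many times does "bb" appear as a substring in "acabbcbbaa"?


Searching for "bb" in "acabbcbbaa"
Scanning each position:
  Position 0: "ac" => no
  Position 1: "ca" => no
  Position 2: "ab" => no
  Position 3: "bb" => MATCH
  Position 4: "bc" => no
  Position 5: "cb" => no
  Position 6: "bb" => MATCH
  Position 7: "ba" => no
  Position 8: "aa" => no
Total occurrences: 2

2


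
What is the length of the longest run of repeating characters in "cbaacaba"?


Input: "cbaacaba"
Scanning for longest run:
  Position 1 ('b'): new char, reset run to 1
  Position 2 ('a'): new char, reset run to 1
  Position 3 ('a'): continues run of 'a', length=2
  Position 4 ('c'): new char, reset run to 1
  Position 5 ('a'): new char, reset run to 1
  Position 6 ('b'): new char, reset run to 1
  Position 7 ('a'): new char, reset run to 1
Longest run: 'a' with length 2

2


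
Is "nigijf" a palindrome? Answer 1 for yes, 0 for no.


Input: nigijf
Reversed: fjigin
  Compare pos 0 ('n') with pos 5 ('f'): MISMATCH
  Compare pos 1 ('i') with pos 4 ('j'): MISMATCH
  Compare pos 2 ('g') with pos 3 ('i'): MISMATCH
Result: not a palindrome

0


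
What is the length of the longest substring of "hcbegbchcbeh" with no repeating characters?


Input: "hcbegbchcbeh"
Sliding window (track last position of each char):
  Position 0 ('h'): window [0,0] length 1 -- new best
  Position 1 ('c'): window [0,1] length 2 -- new best
  Position 2 ('b'): window [0,2] length 3 -- new best
  Position 3 ('e'): window [0,3] length 4 -- new best
  Position 4 ('g'): window [0,4] length 5 -- new best
  Position 5 ('b'): repeat (last at 2), move window start to 3
  Position 5 ('b'): window [3,5] length 3
  Position 6 ('c'): window [3,6] length 4
  Position 7 ('h'): window [3,7] length 5
  Position 8 ('c'): repeat (last at 6), move window start to 7
  Position 8 ('c'): window [7,8] length 2
  Position 9 ('b'): window [7,9] length 3
  Position 10 ('e'): window [7,10] length 4
  Position 11 ('h'): repeat (last at 7), move window start to 8
  Position 11 ('h'): window [8,11] length 4
Longest substring with no repeats: "hcbeg" with length 5

5


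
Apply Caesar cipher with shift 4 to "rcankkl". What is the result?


Caesar cipher: shift "rcankkl" by 4
  'r' (pos 17) + 4 = pos 21 = 'v'
  'c' (pos 2) + 4 = pos 6 = 'g'
  'a' (pos 0) + 4 = pos 4 = 'e'
  'n' (pos 13) + 4 = pos 17 = 'r'
  'k' (pos 10) + 4 = pos 14 = 'o'
  'k' (pos 10) + 4 = pos 14 = 'o'
  'l' (pos 11) + 4 = pos 15 = 'p'
Result: vgeroop

vgeroop


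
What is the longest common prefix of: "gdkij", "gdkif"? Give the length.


Words: gdkij, gdkif
  Position 0: all 'g' => match
  Position 1: all 'd' => match
  Position 2: all 'k' => match
  Position 3: all 'i' => match
  Position 4: ('j', 'f') => mismatch, stop
LCP = "gdki" (length 4)

4


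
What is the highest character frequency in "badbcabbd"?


Input: badbcabbd
Character counts:
  'a': 2
  'b': 4
  'c': 1
  'd': 2
Maximum frequency: 4

4


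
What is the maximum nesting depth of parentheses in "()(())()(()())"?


Input: "()(())()(()())"
Tracking depth:
  Position 0 '(': depth becomes 1
  Position 1 ')': depth becomes 0
  Position 2 '(': depth becomes 1
  Position 3 '(': depth becomes 2
  Position 4 ')': depth becomes 1
  Position 5 ')': depth becomes 0
  Position 6 '(': depth becomes 1
  Position 7 ')': depth becomes 0
  Position 8 '(': depth becomes 1
  Position 9 '(': depth becomes 2
  Position 10 ')': depth becomes 1
  Position 11 '(': depth becomes 2
  Position 12 ')': depth becomes 1
  Position 13 ')': depth becomes 0
Maximum depth reached: 2

2


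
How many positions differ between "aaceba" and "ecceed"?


Comparing "aaceba" and "ecceed" position by position:
  Position 0: 'a' vs 'e' => DIFFER
  Position 1: 'a' vs 'c' => DIFFER
  Position 2: 'c' vs 'c' => same
  Position 3: 'e' vs 'e' => same
  Position 4: 'b' vs 'e' => DIFFER
  Position 5: 'a' vs 'd' => DIFFER
Positions that differ: 4

4


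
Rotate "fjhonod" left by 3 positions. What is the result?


Input: "fjhonod", rotate left by 3
First 3 characters: "fjh"
Remaining characters: "onod"
Concatenate remaining + first: "onod" + "fjh" = "onodfjh"

onodfjh


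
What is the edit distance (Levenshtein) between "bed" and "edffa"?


Computing edit distance: "bed" -> "edffa"
DP table:
           e    d    f    f    a
      0    1    2    3    4    5
  b   1    1    2    3    4    5
  e   2    1    2    3    4    5
  d   3    2    1    2    3    4
Edit distance = dp[3][5] = 4

4


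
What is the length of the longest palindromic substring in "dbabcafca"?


Input: "dbabcafca"
Checking substrings for palindromes:
  [1:4] "bab" (len 3) => palindrome
Longest palindromic substring: "bab" with length 3

3


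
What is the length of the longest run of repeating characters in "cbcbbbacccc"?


Input: "cbcbbbacccc"
Scanning for longest run:
  Position 1 ('b'): new char, reset run to 1
  Position 2 ('c'): new char, reset run to 1
  Position 3 ('b'): new char, reset run to 1
  Position 4 ('b'): continues run of 'b', length=2
  Position 5 ('b'): continues run of 'b', length=3
  Position 6 ('a'): new char, reset run to 1
  Position 7 ('c'): new char, reset run to 1
  Position 8 ('c'): continues run of 'c', length=2
  Position 9 ('c'): continues run of 'c', length=3
  Position 10 ('c'): continues run of 'c', length=4
Longest run: 'c' with length 4

4


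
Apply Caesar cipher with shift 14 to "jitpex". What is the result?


Caesar cipher: shift "jitpex" by 14
  'j' (pos 9) + 14 = pos 23 = 'x'
  'i' (pos 8) + 14 = pos 22 = 'w'
  't' (pos 19) + 14 = pos 7 = 'h'
  'p' (pos 15) + 14 = pos 3 = 'd'
  'e' (pos 4) + 14 = pos 18 = 's'
  'x' (pos 23) + 14 = pos 11 = 'l'
Result: xwhdsl

xwhdsl


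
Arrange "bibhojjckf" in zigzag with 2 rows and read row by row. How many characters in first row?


Zigzag "bibhojjckf" into 2 rows:
Placing characters:
  'b' => row 0
  'i' => row 1
  'b' => row 0
  'h' => row 1
  'o' => row 0
  'j' => row 1
  'j' => row 0
  'c' => row 1
  'k' => row 0
  'f' => row 1
Rows:
  Row 0: "bbojk"
  Row 1: "ihjcf"
First row length: 5

5


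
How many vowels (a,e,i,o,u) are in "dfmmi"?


Input: dfmmi
Checking each character:
  'd' at position 0: consonant
  'f' at position 1: consonant
  'm' at position 2: consonant
  'm' at position 3: consonant
  'i' at position 4: vowel (running total: 1)
Total vowels: 1

1


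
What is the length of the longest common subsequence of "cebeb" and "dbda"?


LCS of "cebeb" and "dbda"
DP table:
           d    b    d    a
      0    0    0    0    0
  c   0    0    0    0    0
  e   0    0    0    0    0
  b   0    0    1    1    1
  e   0    0    1    1    1
  b   0    0    1    1    1
LCS length = dp[5][4] = 1

1


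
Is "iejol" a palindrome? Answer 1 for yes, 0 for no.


Input: iejol
Reversed: lojei
  Compare pos 0 ('i') with pos 4 ('l'): MISMATCH
  Compare pos 1 ('e') with pos 3 ('o'): MISMATCH
Result: not a palindrome

0


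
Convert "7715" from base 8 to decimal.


Input: "7715" in base 8
Positional expansion:
  Digit '7' (value 7) x 8^3 = 3584
  Digit '7' (value 7) x 8^2 = 448
  Digit '1' (value 1) x 8^1 = 8
  Digit '5' (value 5) x 8^0 = 5
Sum = 4045

4045


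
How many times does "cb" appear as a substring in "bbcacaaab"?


Searching for "cb" in "bbcacaaab"
Scanning each position:
  Position 0: "bb" => no
  Position 1: "bc" => no
  Position 2: "ca" => no
  Position 3: "ac" => no
  Position 4: "ca" => no
  Position 5: "aa" => no
  Position 6: "aa" => no
  Position 7: "ab" => no
Total occurrences: 0

0


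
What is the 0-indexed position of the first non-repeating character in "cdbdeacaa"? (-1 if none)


Input: cdbdeacaa
Character frequencies:
  'a': 3
  'b': 1
  'c': 2
  'd': 2
  'e': 1
Scanning left to right for freq == 1:
  Position 0 ('c'): freq=2, skip
  Position 1 ('d'): freq=2, skip
  Position 2 ('b'): unique! => answer = 2

2


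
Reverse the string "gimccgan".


Input: gimccgan
Reading characters right to left:
  Position 7: 'n'
  Position 6: 'a'
  Position 5: 'g'
  Position 4: 'c'
  Position 3: 'c'
  Position 2: 'm'
  Position 1: 'i'
  Position 0: 'g'
Reversed: nagccmig

nagccmig


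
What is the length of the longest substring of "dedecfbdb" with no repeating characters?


Input: "dedecfbdb"
Sliding window (track last position of each char):
  Position 0 ('d'): window [0,0] length 1 -- new best
  Position 1 ('e'): window [0,1] length 2 -- new best
  Position 2 ('d'): repeat (last at 0), move window start to 1
  Position 2 ('d'): window [1,2] length 2
  Position 3 ('e'): repeat (last at 1), move window start to 2
  Position 3 ('e'): window [2,3] length 2
  Position 4 ('c'): window [2,4] length 3 -- new best
  Position 5 ('f'): window [2,5] length 4 -- new best
  Position 6 ('b'): window [2,6] length 5 -- new best
  Position 7 ('d'): repeat (last at 2), move window start to 3
  Position 7 ('d'): window [3,7] length 5
  Position 8 ('b'): repeat (last at 6), move window start to 7
  Position 8 ('b'): window [7,8] length 2
Longest substring with no repeats: "decfb" with length 5

5


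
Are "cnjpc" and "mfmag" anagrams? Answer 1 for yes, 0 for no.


Strings: "cnjpc", "mfmag"
Sorted first:  ccjnp
Sorted second: afgmm
Differ at position 0: 'c' vs 'a' => not anagrams

0


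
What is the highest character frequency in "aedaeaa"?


Input: aedaeaa
Character counts:
  'a': 4
  'd': 1
  'e': 2
Maximum frequency: 4

4


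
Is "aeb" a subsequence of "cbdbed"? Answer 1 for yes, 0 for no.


Check if "aeb" is a subsequence of "cbdbed"
Greedy scan:
  Position 0 ('c'): no match needed
  Position 1 ('b'): no match needed
  Position 2 ('d'): no match needed
  Position 3 ('b'): no match needed
  Position 4 ('e'): no match needed
  Position 5 ('d'): no match needed
Only matched 0/3 characters => not a subsequence

0


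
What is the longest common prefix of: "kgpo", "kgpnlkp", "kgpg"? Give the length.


Words: kgpo, kgpnlkp, kgpg
  Position 0: all 'k' => match
  Position 1: all 'g' => match
  Position 2: all 'p' => match
  Position 3: ('o', 'n', 'g') => mismatch, stop
LCP = "kgp" (length 3)

3


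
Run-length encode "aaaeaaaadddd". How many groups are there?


Input: aaaeaaaadddd
Scanning for consecutive runs:
  Group 1: 'a' x 3 (positions 0-2)
  Group 2: 'e' x 1 (positions 3-3)
  Group 3: 'a' x 4 (positions 4-7)
  Group 4: 'd' x 4 (positions 8-11)
Total groups: 4

4


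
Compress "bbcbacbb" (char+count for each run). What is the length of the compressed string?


Input: bbcbacbb
Runs:
  'b' x 2 => "b2"
  'c' x 1 => "c1"
  'b' x 1 => "b1"
  'a' x 1 => "a1"
  'c' x 1 => "c1"
  'b' x 2 => "b2"
Compressed: "b2c1b1a1c1b2"
Compressed length: 12

12


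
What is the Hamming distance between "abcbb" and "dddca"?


Comparing "abcbb" and "dddca" position by position:
  Position 0: 'a' vs 'd' => differ
  Position 1: 'b' vs 'd' => differ
  Position 2: 'c' vs 'd' => differ
  Position 3: 'b' vs 'c' => differ
  Position 4: 'b' vs 'a' => differ
Total differences (Hamming distance): 5

5


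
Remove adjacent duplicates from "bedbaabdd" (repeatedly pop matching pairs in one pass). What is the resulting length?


Input: bedbaabdd
Stack-based adjacent duplicate removal:
  Read 'b': push. Stack: b
  Read 'e': push. Stack: be
  Read 'd': push. Stack: bed
  Read 'b': push. Stack: bedb
  Read 'a': push. Stack: bedba
  Read 'a': matches stack top 'a' => pop. Stack: bedb
  Read 'b': matches stack top 'b' => pop. Stack: bed
  Read 'd': matches stack top 'd' => pop. Stack: be
  Read 'd': push. Stack: bed
Final stack: "bed" (length 3)

3


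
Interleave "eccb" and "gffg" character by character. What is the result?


Interleaving "eccb" and "gffg":
  Position 0: 'e' from first, 'g' from second => "eg"
  Position 1: 'c' from first, 'f' from second => "cf"
  Position 2: 'c' from first, 'f' from second => "cf"
  Position 3: 'b' from first, 'g' from second => "bg"
Result: egcfcfbg

egcfcfbg


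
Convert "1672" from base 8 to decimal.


Input: "1672" in base 8
Positional expansion:
  Digit '1' (value 1) x 8^3 = 512
  Digit '6' (value 6) x 8^2 = 384
  Digit '7' (value 7) x 8^1 = 56
  Digit '2' (value 2) x 8^0 = 2
Sum = 954

954


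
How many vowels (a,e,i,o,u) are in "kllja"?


Input: kllja
Checking each character:
  'k' at position 0: consonant
  'l' at position 1: consonant
  'l' at position 2: consonant
  'j' at position 3: consonant
  'a' at position 4: vowel (running total: 1)
Total vowels: 1

1


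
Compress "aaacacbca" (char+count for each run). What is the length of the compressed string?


Input: aaacacbca
Runs:
  'a' x 3 => "a3"
  'c' x 1 => "c1"
  'a' x 1 => "a1"
  'c' x 1 => "c1"
  'b' x 1 => "b1"
  'c' x 1 => "c1"
  'a' x 1 => "a1"
Compressed: "a3c1a1c1b1c1a1"
Compressed length: 14

14


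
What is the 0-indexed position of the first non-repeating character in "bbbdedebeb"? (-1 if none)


Input: bbbdedebeb
Character frequencies:
  'b': 5
  'd': 2
  'e': 3
Scanning left to right for freq == 1:
  Position 0 ('b'): freq=5, skip
  Position 1 ('b'): freq=5, skip
  Position 2 ('b'): freq=5, skip
  Position 3 ('d'): freq=2, skip
  Position 4 ('e'): freq=3, skip
  Position 5 ('d'): freq=2, skip
  Position 6 ('e'): freq=3, skip
  Position 7 ('b'): freq=5, skip
  Position 8 ('e'): freq=3, skip
  Position 9 ('b'): freq=5, skip
  No unique character found => answer = -1

-1


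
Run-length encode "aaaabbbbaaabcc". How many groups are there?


Input: aaaabbbbaaabcc
Scanning for consecutive runs:
  Group 1: 'a' x 4 (positions 0-3)
  Group 2: 'b' x 4 (positions 4-7)
  Group 3: 'a' x 3 (positions 8-10)
  Group 4: 'b' x 1 (positions 11-11)
  Group 5: 'c' x 2 (positions 12-13)
Total groups: 5

5


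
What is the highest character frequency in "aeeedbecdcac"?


Input: aeeedbecdcac
Character counts:
  'a': 2
  'b': 1
  'c': 3
  'd': 2
  'e': 4
Maximum frequency: 4

4


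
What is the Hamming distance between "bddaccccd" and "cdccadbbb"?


Comparing "bddaccccd" and "cdccadbbb" position by position:
  Position 0: 'b' vs 'c' => differ
  Position 1: 'd' vs 'd' => same
  Position 2: 'd' vs 'c' => differ
  Position 3: 'a' vs 'c' => differ
  Position 4: 'c' vs 'a' => differ
  Position 5: 'c' vs 'd' => differ
  Position 6: 'c' vs 'b' => differ
  Position 7: 'c' vs 'b' => differ
  Position 8: 'd' vs 'b' => differ
Total differences (Hamming distance): 8

8


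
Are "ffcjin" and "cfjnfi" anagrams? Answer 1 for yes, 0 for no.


Strings: "ffcjin", "cfjnfi"
Sorted first:  cffijn
Sorted second: cffijn
Sorted forms match => anagrams

1


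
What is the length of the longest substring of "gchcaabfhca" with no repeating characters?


Input: "gchcaabfhca"
Sliding window (track last position of each char):
  Position 0 ('g'): window [0,0] length 1 -- new best
  Position 1 ('c'): window [0,1] length 2 -- new best
  Position 2 ('h'): window [0,2] length 3 -- new best
  Position 3 ('c'): repeat (last at 1), move window start to 2
  Position 3 ('c'): window [2,3] length 2
  Position 4 ('a'): window [2,4] length 3
  Position 5 ('a'): repeat (last at 4), move window start to 5
  Position 5 ('a'): window [5,5] length 1
  Position 6 ('b'): window [5,6] length 2
  Position 7 ('f'): window [5,7] length 3
  Position 8 ('h'): window [5,8] length 4 -- new best
  Position 9 ('c'): window [5,9] length 5 -- new best
  Position 10 ('a'): repeat (last at 5), move window start to 6
  Position 10 ('a'): window [6,10] length 5
Longest substring with no repeats: "abfhc" with length 5

5


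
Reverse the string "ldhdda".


Input: ldhdda
Reading characters right to left:
  Position 5: 'a'
  Position 4: 'd'
  Position 3: 'd'
  Position 2: 'h'
  Position 1: 'd'
  Position 0: 'l'
Reversed: addhdl

addhdl


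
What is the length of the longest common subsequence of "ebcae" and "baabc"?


LCS of "ebcae" and "baabc"
DP table:
           b    a    a    b    c
      0    0    0    0    0    0
  e   0    0    0    0    0    0
  b   0    1    1    1    1    1
  c   0    1    1    1    1    2
  a   0    1    2    2    2    2
  e   0    1    2    2    2    2
LCS length = dp[5][5] = 2

2


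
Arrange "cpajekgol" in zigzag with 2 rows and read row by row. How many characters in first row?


Zigzag "cpajekgol" into 2 rows:
Placing characters:
  'c' => row 0
  'p' => row 1
  'a' => row 0
  'j' => row 1
  'e' => row 0
  'k' => row 1
  'g' => row 0
  'o' => row 1
  'l' => row 0
Rows:
  Row 0: "caegl"
  Row 1: "pjko"
First row length: 5

5


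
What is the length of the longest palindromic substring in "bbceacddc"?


Input: "bbceacddc"
Checking substrings for palindromes:
  [5:9] "cddc" (len 4) => palindrome
  [0:2] "bb" (len 2) => palindrome
  [6:8] "dd" (len 2) => palindrome
Longest palindromic substring: "cddc" with length 4

4


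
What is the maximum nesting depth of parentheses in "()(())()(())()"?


Input: "()(())()(())()"
Tracking depth:
  Position 0 '(': depth becomes 1
  Position 1 ')': depth becomes 0
  Position 2 '(': depth becomes 1
  Position 3 '(': depth becomes 2
  Position 4 ')': depth becomes 1
  Position 5 ')': depth becomes 0
  Position 6 '(': depth becomes 1
  Position 7 ')': depth becomes 0
  Position 8 '(': depth becomes 1
  Position 9 '(': depth becomes 2
  Position 10 ')': depth becomes 1
  Position 11 ')': depth becomes 0
  Position 12 '(': depth becomes 1
  Position 13 ')': depth becomes 0
Maximum depth reached: 2

2


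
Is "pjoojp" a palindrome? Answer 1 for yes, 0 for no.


Input: pjoojp
Reversed: pjoojp
  Compare pos 0 ('p') with pos 5 ('p'): match
  Compare pos 1 ('j') with pos 4 ('j'): match
  Compare pos 2 ('o') with pos 3 ('o'): match
Result: palindrome

1


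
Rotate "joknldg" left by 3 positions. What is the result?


Input: "joknldg", rotate left by 3
First 3 characters: "jok"
Remaining characters: "nldg"
Concatenate remaining + first: "nldg" + "jok" = "nldgjok"

nldgjok


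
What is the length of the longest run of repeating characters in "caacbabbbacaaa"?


Input: "caacbabbbacaaa"
Scanning for longest run:
  Position 1 ('a'): new char, reset run to 1
  Position 2 ('a'): continues run of 'a', length=2
  Position 3 ('c'): new char, reset run to 1
  Position 4 ('b'): new char, reset run to 1
  Position 5 ('a'): new char, reset run to 1
  Position 6 ('b'): new char, reset run to 1
  Position 7 ('b'): continues run of 'b', length=2
  Position 8 ('b'): continues run of 'b', length=3
  Position 9 ('a'): new char, reset run to 1
  Position 10 ('c'): new char, reset run to 1
  Position 11 ('a'): new char, reset run to 1
  Position 12 ('a'): continues run of 'a', length=2
  Position 13 ('a'): continues run of 'a', length=3
Longest run: 'b' with length 3

3


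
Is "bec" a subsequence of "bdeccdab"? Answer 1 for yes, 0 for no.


Check if "bec" is a subsequence of "bdeccdab"
Greedy scan:
  Position 0 ('b'): matches sub[0] = 'b'
  Position 1 ('d'): no match needed
  Position 2 ('e'): matches sub[1] = 'e'
  Position 3 ('c'): matches sub[2] = 'c'
  Position 4 ('c'): no match needed
  Position 5 ('d'): no match needed
  Position 6 ('a'): no match needed
  Position 7 ('b'): no match needed
All 3 characters matched => is a subsequence

1


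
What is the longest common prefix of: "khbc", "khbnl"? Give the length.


Words: khbc, khbnl
  Position 0: all 'k' => match
  Position 1: all 'h' => match
  Position 2: all 'b' => match
  Position 3: ('c', 'n') => mismatch, stop
LCP = "khb" (length 3)

3


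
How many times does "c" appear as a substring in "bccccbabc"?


Searching for "c" in "bccccbabc"
Scanning each position:
  Position 0: "b" => no
  Position 1: "c" => MATCH
  Position 2: "c" => MATCH
  Position 3: "c" => MATCH
  Position 4: "c" => MATCH
  Position 5: "b" => no
  Position 6: "a" => no
  Position 7: "b" => no
  Position 8: "c" => MATCH
Total occurrences: 5

5


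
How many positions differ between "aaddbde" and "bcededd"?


Comparing "aaddbde" and "bcededd" position by position:
  Position 0: 'a' vs 'b' => DIFFER
  Position 1: 'a' vs 'c' => DIFFER
  Position 2: 'd' vs 'e' => DIFFER
  Position 3: 'd' vs 'd' => same
  Position 4: 'b' vs 'e' => DIFFER
  Position 5: 'd' vs 'd' => same
  Position 6: 'e' vs 'd' => DIFFER
Positions that differ: 5

5


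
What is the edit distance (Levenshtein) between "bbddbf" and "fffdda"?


Computing edit distance: "bbddbf" -> "fffdda"
DP table:
           f    f    f    d    d    a
      0    1    2    3    4    5    6
  b   1    1    2    3    4    5    6
  b   2    2    2    3    4    5    6
  d   3    3    3    3    3    4    5
  d   4    4    4    4    3    3    4
  b   5    5    5    5    4    4    4
  f   6    5    5    5    5    5    5
Edit distance = dp[6][6] = 5

5


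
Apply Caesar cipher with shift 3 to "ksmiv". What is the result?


Caesar cipher: shift "ksmiv" by 3
  'k' (pos 10) + 3 = pos 13 = 'n'
  's' (pos 18) + 3 = pos 21 = 'v'
  'm' (pos 12) + 3 = pos 15 = 'p'
  'i' (pos 8) + 3 = pos 11 = 'l'
  'v' (pos 21) + 3 = pos 24 = 'y'
Result: nvply

nvply


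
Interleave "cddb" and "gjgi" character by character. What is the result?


Interleaving "cddb" and "gjgi":
  Position 0: 'c' from first, 'g' from second => "cg"
  Position 1: 'd' from first, 'j' from second => "dj"
  Position 2: 'd' from first, 'g' from second => "dg"
  Position 3: 'b' from first, 'i' from second => "bi"
Result: cgdjdgbi

cgdjdgbi


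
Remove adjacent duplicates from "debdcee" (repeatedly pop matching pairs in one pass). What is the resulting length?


Input: debdcee
Stack-based adjacent duplicate removal:
  Read 'd': push. Stack: d
  Read 'e': push. Stack: de
  Read 'b': push. Stack: deb
  Read 'd': push. Stack: debd
  Read 'c': push. Stack: debdc
  Read 'e': push. Stack: debdce
  Read 'e': matches stack top 'e' => pop. Stack: debdc
Final stack: "debdc" (length 5)

5


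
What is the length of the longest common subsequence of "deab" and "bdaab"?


LCS of "deab" and "bdaab"
DP table:
           b    d    a    a    b
      0    0    0    0    0    0
  d   0    0    1    1    1    1
  e   0    0    1    1    1    1
  a   0    0    1    2    2    2
  b   0    1    1    2    2    3
LCS length = dp[4][5] = 3

3


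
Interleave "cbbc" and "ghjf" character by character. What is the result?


Interleaving "cbbc" and "ghjf":
  Position 0: 'c' from first, 'g' from second => "cg"
  Position 1: 'b' from first, 'h' from second => "bh"
  Position 2: 'b' from first, 'j' from second => "bj"
  Position 3: 'c' from first, 'f' from second => "cf"
Result: cgbhbjcf

cgbhbjcf


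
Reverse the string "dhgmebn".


Input: dhgmebn
Reading characters right to left:
  Position 6: 'n'
  Position 5: 'b'
  Position 4: 'e'
  Position 3: 'm'
  Position 2: 'g'
  Position 1: 'h'
  Position 0: 'd'
Reversed: nbemghd

nbemghd


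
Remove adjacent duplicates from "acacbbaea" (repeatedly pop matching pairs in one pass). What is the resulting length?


Input: acacbbaea
Stack-based adjacent duplicate removal:
  Read 'a': push. Stack: a
  Read 'c': push. Stack: ac
  Read 'a': push. Stack: aca
  Read 'c': push. Stack: acac
  Read 'b': push. Stack: acacb
  Read 'b': matches stack top 'b' => pop. Stack: acac
  Read 'a': push. Stack: acaca
  Read 'e': push. Stack: acacae
  Read 'a': push. Stack: acacaea
Final stack: "acacaea" (length 7)

7


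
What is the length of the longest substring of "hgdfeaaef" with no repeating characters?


Input: "hgdfeaaef"
Sliding window (track last position of each char):
  Position 0 ('h'): window [0,0] length 1 -- new best
  Position 1 ('g'): window [0,1] length 2 -- new best
  Position 2 ('d'): window [0,2] length 3 -- new best
  Position 3 ('f'): window [0,3] length 4 -- new best
  Position 4 ('e'): window [0,4] length 5 -- new best
  Position 5 ('a'): window [0,5] length 6 -- new best
  Position 6 ('a'): repeat (last at 5), move window start to 6
  Position 6 ('a'): window [6,6] length 1
  Position 7 ('e'): window [6,7] length 2
  Position 8 ('f'): window [6,8] length 3
Longest substring with no repeats: "hgdfea" with length 6

6


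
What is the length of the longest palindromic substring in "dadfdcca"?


Input: "dadfdcca"
Checking substrings for palindromes:
  [0:3] "dad" (len 3) => palindrome
  [2:5] "dfd" (len 3) => palindrome
  [5:7] "cc" (len 2) => palindrome
Longest palindromic substring: "dad" with length 3

3


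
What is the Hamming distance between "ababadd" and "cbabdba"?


Comparing "ababadd" and "cbabdba" position by position:
  Position 0: 'a' vs 'c' => differ
  Position 1: 'b' vs 'b' => same
  Position 2: 'a' vs 'a' => same
  Position 3: 'b' vs 'b' => same
  Position 4: 'a' vs 'd' => differ
  Position 5: 'd' vs 'b' => differ
  Position 6: 'd' vs 'a' => differ
Total differences (Hamming distance): 4

4


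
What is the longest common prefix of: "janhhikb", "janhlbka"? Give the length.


Words: janhhikb, janhlbka
  Position 0: all 'j' => match
  Position 1: all 'a' => match
  Position 2: all 'n' => match
  Position 3: all 'h' => match
  Position 4: ('h', 'l') => mismatch, stop
LCP = "janh" (length 4)

4


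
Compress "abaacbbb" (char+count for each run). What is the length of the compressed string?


Input: abaacbbb
Runs:
  'a' x 1 => "a1"
  'b' x 1 => "b1"
  'a' x 2 => "a2"
  'c' x 1 => "c1"
  'b' x 3 => "b3"
Compressed: "a1b1a2c1b3"
Compressed length: 10

10


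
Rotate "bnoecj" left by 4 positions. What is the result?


Input: "bnoecj", rotate left by 4
First 4 characters: "bnoe"
Remaining characters: "cj"
Concatenate remaining + first: "cj" + "bnoe" = "cjbnoe"

cjbnoe


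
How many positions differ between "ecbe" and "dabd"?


Comparing "ecbe" and "dabd" position by position:
  Position 0: 'e' vs 'd' => DIFFER
  Position 1: 'c' vs 'a' => DIFFER
  Position 2: 'b' vs 'b' => same
  Position 3: 'e' vs 'd' => DIFFER
Positions that differ: 3

3


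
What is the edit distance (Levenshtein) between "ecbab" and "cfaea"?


Computing edit distance: "ecbab" -> "cfaea"
DP table:
           c    f    a    e    a
      0    1    2    3    4    5
  e   1    1    2    3    3    4
  c   2    1    2    3    4    4
  b   3    2    2    3    4    5
  a   4    3    3    2    3    4
  b   5    4    4    3    3    4
Edit distance = dp[5][5] = 4

4
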